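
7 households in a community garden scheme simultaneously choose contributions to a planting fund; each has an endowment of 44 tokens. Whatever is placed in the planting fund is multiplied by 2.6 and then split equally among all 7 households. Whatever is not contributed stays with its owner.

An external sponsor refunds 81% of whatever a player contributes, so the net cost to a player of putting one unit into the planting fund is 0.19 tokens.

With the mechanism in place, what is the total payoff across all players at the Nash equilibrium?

1050.28 tokens

Under the mechanism each unit contributed yields (2.6/7) / 0.19 = 1.9549 back to its contributor per unit of net cost, which exceeds 1, making full contribution the dominant choice for everyone.
So the Nash equilibrium is full contribution by all 7; the group earns 7 × (44 × 0.81 + 2.6 × 44) = 1050.28.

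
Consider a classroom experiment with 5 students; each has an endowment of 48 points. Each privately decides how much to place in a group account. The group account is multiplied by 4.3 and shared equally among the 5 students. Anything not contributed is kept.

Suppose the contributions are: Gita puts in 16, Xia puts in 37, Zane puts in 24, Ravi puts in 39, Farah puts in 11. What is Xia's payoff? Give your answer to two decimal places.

120.22 points

Total contributed: 16 + 37 + 24 + 39 + 11 = 127.
Each receives 4.3 × 127 / 5 = 109.22 from the group account.
Xia keeps 48 − 37 = 11, so Xia's payoff is 11 + 109.22 = 120.22.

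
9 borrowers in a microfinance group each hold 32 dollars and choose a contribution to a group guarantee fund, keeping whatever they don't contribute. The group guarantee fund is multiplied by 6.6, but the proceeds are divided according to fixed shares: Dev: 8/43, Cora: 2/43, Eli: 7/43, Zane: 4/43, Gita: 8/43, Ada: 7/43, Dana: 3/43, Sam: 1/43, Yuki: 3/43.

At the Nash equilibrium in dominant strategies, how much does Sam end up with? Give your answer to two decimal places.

51.65 dollars

Player j's private return per contributed unit is 6.6 × (j's share). Contributing is weakly dominant for j when that share is at least 1/6.6 = 0.1515, and contributing 0 is dominant otherwise.
The shares above 0.1515 belong to Dev, Eli, Gita and Ada, contributing 32 each; the remaining 5 contribute 0. Total contributed: 128.
Sam keeps 32 and receives 6.6 × 128 × 1/43 = 19.65 from the group guarantee fund, for a payoff of 51.65.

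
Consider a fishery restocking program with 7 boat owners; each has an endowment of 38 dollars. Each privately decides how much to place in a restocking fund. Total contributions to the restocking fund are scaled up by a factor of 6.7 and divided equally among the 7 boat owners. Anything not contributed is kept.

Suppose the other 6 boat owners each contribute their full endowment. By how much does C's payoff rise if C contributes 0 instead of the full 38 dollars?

Switching from a contribution of 38 to 0 lets C keep an extra 38 dollars, but lowers the restocking fund by 38, which costs C their own share of that drop: 6.7/7 × 38 = 36.37.
Net gain = 38 − 36.37 = 1.63. The private return per contributed unit (0.9571) is below 1, so free-riding is indeed the best response regardless of what the others do.

1.63 dollars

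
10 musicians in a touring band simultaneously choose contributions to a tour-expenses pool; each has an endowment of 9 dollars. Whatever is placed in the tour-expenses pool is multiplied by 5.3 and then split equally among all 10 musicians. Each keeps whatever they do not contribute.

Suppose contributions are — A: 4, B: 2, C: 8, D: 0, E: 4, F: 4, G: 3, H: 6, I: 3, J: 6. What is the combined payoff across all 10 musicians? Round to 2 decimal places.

262.00 dollars

Total contributed: 4 + 2 + 8 + 0 + 4 + 4 + 3 + 6 + 3 + 6 = 40; total kept: 10 × 9 − 40 = 50.
The tour-expenses pool pays out 5.3 × 40 = 212.00 in aggregate.
Group total = 50 + 212.00 = 262.00.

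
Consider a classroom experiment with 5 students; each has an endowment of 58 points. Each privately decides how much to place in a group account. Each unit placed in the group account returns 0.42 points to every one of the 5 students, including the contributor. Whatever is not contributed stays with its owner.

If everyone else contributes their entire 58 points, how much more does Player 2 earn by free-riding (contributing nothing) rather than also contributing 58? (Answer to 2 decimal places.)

33.64 points

Switching from a contribution of 58 to 0 lets Player 2 keep an extra 58 points, but lowers the group account by 58, which costs Player 2 their own share of that drop: 0.42 × 58 = 24.36.
Net gain = 58 − 24.36 = 33.64. The private return per contributed unit (0.42) is below 1, so free-riding is indeed the best response regardless of what the others do.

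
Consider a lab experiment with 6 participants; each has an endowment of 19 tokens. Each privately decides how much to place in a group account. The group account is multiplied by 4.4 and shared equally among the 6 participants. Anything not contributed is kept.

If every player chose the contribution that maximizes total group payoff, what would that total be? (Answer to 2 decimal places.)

501.60 tokens

Each contributed unit returns 4.400 to the group as a whole (0.7333 to each of 6 players), which exceeds 1, so the social optimum is full contribution: group total = 4.400 × 114 = 501.60.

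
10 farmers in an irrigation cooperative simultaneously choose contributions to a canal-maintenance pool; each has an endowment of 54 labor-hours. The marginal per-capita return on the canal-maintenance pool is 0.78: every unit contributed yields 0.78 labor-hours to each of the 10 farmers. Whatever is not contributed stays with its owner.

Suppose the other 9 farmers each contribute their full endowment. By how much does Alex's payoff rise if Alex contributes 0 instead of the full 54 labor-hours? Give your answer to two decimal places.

Switching from a contribution of 54 to 0 lets Alex keep an extra 54 labor-hours, but lowers the canal-maintenance pool by 54, which costs Alex their own share of that drop: 0.78 × 54 = 42.12.
Net gain = 54 − 42.12 = 11.88. The private return per contributed unit (0.78) is below 1, so free-riding is indeed the best response regardless of what the others do.

11.88 labor-hours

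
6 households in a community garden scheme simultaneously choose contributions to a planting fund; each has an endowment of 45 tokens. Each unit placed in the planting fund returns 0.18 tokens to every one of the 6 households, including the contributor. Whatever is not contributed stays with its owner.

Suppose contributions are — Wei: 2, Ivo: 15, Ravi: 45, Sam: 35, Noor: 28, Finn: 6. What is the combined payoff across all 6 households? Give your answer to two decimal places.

280.48 tokens

Total contributed: 2 + 15 + 45 + 35 + 28 + 6 = 131; total kept: 6 × 45 − 131 = 139.
The planting fund pays out 0.18 × 6 × 131 = 141.48 in aggregate.
Group total = 139 + 141.48 = 280.48.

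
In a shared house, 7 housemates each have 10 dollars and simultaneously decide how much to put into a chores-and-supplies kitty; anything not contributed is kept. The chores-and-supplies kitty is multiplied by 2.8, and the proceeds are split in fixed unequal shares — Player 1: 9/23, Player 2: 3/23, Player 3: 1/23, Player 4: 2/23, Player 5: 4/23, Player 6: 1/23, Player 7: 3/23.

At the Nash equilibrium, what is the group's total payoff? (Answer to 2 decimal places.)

For player j, contributing a unit is worthwhile iff 2.8 × (j's share) ≥ 1, i.e. iff j's share is at least 0.3571.
Player 1 alone (share 9/23) is above the threshold, contributing 10; the remaining 6 contribute 0. Total contributed: 10.
The chores-and-supplies kitty pays out 2.8 × 10 = 28.00 in total (split across the unequal shares, but the aggregate is all that matters for the group sum).
The 6 free-riders keep 10 each, adding 60. Group total = 60 + 28.00 = 88.00.

88.00 dollars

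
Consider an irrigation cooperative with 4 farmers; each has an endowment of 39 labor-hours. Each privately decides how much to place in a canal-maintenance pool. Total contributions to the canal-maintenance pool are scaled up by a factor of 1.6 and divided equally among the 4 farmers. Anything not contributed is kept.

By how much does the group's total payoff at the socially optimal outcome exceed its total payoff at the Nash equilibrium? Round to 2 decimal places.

93.60 labor-hours

Each contributed unit returns 1.6/4 = 0.4000 to its contributor — below 1 — so contributing 0 is dominant for every player. At the Nash equilibrium everyone keeps their 39, and the group total is 4 × 39 = 156.
Each contributed unit returns 1.600 to the group as a whole (0.4000 to each of 4 players), which exceeds 1, so the social optimum is full contribution: group total = 1.600 × 156 = 249.60.
Efficiency loss = 249.60 − 156 = 93.60.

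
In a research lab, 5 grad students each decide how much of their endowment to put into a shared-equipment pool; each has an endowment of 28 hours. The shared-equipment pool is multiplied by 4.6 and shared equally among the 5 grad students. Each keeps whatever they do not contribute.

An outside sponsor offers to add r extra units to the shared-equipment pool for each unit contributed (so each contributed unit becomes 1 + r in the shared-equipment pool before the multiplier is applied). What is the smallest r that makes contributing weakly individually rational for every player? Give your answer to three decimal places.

With matching at rate r, one contributed unit becomes (1 + r) in the shared-equipment pool and returns 4.6 × (1 + r) / 5 to the contributor.
Setting this equal to 1: 1 + r = 5/4.6 = 1.0870.
So the minimum matching rate is r = 1.0870 − 1 = 0.087.

0.087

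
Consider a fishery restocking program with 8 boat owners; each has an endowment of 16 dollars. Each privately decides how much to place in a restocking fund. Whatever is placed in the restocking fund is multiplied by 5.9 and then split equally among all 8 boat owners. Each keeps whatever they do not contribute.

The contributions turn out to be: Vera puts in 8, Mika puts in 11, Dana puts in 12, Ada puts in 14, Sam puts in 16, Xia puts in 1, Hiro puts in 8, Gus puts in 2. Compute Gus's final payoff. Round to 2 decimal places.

67.10 dollars

Total contributed: 8 + 11 + 12 + 14 + 16 + 1 + 8 + 2 = 72.
Each receives 5.9 × 72 / 8 = 53.10 from the restocking fund.
Gus keeps 16 − 2 = 14, so Gus's payoff is 14 + 53.10 = 67.10.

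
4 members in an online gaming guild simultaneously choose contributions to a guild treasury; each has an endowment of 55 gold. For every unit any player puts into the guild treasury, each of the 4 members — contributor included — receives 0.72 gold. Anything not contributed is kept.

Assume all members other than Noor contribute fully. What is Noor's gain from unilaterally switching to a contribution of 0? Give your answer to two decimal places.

Switching from a contribution of 55 to 0 lets Noor keep an extra 55 gold, but lowers the guild treasury by 55, which costs Noor their own share of that drop: 0.72 × 55 = 39.60.
Net gain = 55 − 39.60 = 15.40. The private return per contributed unit (0.72) is below 1, so free-riding is indeed the best response regardless of what the others do.

15.40 gold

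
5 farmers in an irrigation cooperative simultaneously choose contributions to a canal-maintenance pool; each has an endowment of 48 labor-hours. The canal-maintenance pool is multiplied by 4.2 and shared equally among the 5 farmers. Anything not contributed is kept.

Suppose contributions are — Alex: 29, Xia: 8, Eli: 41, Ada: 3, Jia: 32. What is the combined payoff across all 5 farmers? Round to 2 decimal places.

Total contributed: 29 + 8 + 41 + 3 + 32 = 113; total kept: 5 × 48 − 113 = 127.
The canal-maintenance pool pays out 4.2 × 113 = 474.60 in aggregate.
Group total = 127 + 474.60 = 601.60.

601.60 labor-hours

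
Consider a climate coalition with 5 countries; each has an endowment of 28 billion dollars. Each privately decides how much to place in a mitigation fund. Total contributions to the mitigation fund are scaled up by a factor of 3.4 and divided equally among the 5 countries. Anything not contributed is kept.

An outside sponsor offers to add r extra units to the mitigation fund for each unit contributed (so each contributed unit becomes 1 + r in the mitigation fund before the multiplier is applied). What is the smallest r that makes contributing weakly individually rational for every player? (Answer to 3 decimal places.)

0.471

With matching at rate r, one contributed unit becomes (1 + r) in the mitigation fund and returns 3.4 × (1 + r) / 5 to the contributor.
Setting this equal to 1: 1 + r = 5/3.4 = 1.4706.
So the minimum matching rate is r = 1.4706 − 1 = 0.471.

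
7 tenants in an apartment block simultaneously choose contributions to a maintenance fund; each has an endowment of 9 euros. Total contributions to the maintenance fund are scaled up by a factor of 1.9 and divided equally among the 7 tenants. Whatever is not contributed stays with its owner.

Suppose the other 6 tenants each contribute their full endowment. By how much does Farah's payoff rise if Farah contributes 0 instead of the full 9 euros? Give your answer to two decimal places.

6.56 euros

Switching from a contribution of 9 to 0 lets Farah keep an extra 9 euros, but lowers the maintenance fund by 9, which costs Farah their own share of that drop: 1.9/7 × 9 = 2.44.
Net gain = 9 − 2.44 = 6.56. The private return per contributed unit (0.2714) is below 1, so free-riding is indeed the best response regardless of what the others do.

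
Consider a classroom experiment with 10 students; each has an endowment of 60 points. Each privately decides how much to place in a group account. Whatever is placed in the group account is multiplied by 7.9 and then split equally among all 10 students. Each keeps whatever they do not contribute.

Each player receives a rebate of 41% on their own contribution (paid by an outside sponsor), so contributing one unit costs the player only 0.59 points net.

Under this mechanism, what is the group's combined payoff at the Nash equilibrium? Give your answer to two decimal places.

4986.00 points

The effective private return per unit is now (7.9/10) / 0.59 = 1.3390 > 1, so every player's dominant strategy flips to full contribution.
At the Nash equilibrium everyone contributes 60. Group total payoff = 10 × (60 × 0.41 + 7.9 × 60) = 4986.00.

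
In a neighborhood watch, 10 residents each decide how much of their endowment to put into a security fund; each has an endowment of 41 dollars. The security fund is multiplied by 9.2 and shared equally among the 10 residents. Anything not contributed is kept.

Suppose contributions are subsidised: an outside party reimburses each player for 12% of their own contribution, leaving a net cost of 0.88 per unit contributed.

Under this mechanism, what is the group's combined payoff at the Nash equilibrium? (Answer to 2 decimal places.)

The effective private return per unit is now (9.2/10) / 0.88 = 1.0455 > 1, so every player's dominant strategy flips to full contribution.
At the Nash equilibrium everyone contributes 41. Group total payoff = 10 × (41 × 0.12 + 9.2 × 41) = 3821.20.

3821.20 dollars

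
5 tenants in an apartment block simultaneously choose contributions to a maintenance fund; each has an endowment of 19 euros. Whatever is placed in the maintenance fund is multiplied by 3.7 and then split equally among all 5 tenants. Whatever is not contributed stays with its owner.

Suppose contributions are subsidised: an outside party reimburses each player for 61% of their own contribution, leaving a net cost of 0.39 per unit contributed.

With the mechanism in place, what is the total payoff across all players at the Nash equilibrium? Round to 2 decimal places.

Under the mechanism each unit contributed yields (3.7/5) / 0.39 = 1.8974 back to its contributor per unit of net cost, which exceeds 1, making full contribution the dominant choice for everyone.
At the Nash equilibrium everyone contributes 19. Group total payoff = 5 × (19 × 0.61 + 3.7 × 19) = 409.45.

409.45 euros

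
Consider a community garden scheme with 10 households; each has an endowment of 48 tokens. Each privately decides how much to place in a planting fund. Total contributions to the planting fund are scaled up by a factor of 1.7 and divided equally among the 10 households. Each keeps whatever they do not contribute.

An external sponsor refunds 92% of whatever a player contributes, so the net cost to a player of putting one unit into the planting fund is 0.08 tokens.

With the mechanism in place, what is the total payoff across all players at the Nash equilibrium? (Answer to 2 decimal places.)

1257.60 tokens

The effective private return per unit is now (1.7/10) / 0.08 = 2.1250 > 1, so every player's dominant strategy flips to full contribution.
So the Nash equilibrium is full contribution by all 10; the group earns 10 × (48 × 0.92 + 1.7 × 48) = 1257.60.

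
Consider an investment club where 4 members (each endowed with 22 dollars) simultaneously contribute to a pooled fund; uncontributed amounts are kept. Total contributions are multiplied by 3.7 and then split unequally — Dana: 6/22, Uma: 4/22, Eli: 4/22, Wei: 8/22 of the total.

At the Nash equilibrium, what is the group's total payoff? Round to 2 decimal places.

206.80 dollars

Player j's private return per contributed unit is 3.7 × (j's share). Contributing is weakly dominant for j when that share is at least 1/3.7 = 0.2703, and contributing 0 is dominant otherwise.
Dana and Wei clear that bar, contributing 22 each; the remaining 2 contribute 0. Total contributed: 44.
The pooled fund pays out 3.7 × 44 = 162.80 in total (split across the unequal shares, but the aggregate is all that matters for the group sum).
The 2 free-riders keep 22 each, adding 44. Group total = 44 + 162.80 = 206.80.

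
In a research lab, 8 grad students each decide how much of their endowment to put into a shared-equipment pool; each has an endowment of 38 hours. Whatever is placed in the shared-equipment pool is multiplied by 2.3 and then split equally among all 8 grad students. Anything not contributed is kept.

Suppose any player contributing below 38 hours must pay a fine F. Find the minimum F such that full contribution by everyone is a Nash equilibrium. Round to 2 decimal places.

27.08 hours

Given the others contribute fully, the best deviation is to contribute 0 (any partial contribution still incurs the fine and gives up units whose private return 0.2875 is below 1).
Deviating from 38 to 0 saves 38 hours but forfeits the deviator's share of the drop in the shared-equipment pool: 2.3/8 × 38 = 10.92.
So the deviation gain is 38 − 10.92 = 27.08, and the fine must be at least 27.08 hours to wipe it out.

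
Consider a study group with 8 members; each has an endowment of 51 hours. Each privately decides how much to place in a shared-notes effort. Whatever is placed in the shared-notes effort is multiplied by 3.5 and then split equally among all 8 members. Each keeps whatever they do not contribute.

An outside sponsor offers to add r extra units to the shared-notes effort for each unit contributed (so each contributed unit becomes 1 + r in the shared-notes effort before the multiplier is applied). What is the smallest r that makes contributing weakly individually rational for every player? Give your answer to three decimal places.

With matching at rate r, one contributed unit becomes (1 + r) in the shared-notes effort and returns 3.5 × (1 + r) / 8 to the contributor.
Setting this equal to 1: 1 + r = 8/3.5 = 2.2857.
So the minimum matching rate is r = 2.2857 − 1 = 1.286.

1.286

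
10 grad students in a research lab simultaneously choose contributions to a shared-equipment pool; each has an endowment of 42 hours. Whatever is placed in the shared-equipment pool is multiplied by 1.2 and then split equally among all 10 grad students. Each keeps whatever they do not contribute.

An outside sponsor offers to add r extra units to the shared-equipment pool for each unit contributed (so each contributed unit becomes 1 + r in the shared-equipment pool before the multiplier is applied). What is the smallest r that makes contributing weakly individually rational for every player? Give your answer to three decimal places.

With matching at rate r, one contributed unit becomes (1 + r) in the shared-equipment pool and returns 1.2 × (1 + r) / 10 to the contributor.
Setting this equal to 1: 1 + r = 10/1.2 = 8.3333.
So the minimum matching rate is r = 8.3333 − 1 = 7.333.

7.333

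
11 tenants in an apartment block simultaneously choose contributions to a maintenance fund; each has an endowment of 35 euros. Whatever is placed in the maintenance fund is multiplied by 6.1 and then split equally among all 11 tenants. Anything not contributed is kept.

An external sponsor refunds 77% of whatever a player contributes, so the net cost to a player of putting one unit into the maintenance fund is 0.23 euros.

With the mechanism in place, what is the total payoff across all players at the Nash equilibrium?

2644.95 euros

The effective private return per unit is now (6.1/11) / 0.23 = 2.4111 > 1, so every player's dominant strategy flips to full contribution.
So the Nash equilibrium is full contribution by all 11; the group earns 11 × (35 × 0.77 + 6.1 × 35) = 2644.95.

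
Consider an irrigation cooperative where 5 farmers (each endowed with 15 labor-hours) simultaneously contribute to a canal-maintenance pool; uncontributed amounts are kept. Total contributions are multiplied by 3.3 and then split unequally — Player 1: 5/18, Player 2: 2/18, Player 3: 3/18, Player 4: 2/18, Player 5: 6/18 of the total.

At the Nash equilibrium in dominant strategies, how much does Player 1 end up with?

For player j, contributing a unit is worthwhile iff 3.3 × (j's share) ≥ 1, i.e. iff j's share is at least 0.3030.
Only Player 5 (6/18) clears that bar, contributing 15; the remaining 4 contribute 0. Total contributed: 15.
Player 1 keeps 15 and receives 3.3 × 15 × 5/18 = 13.75 from the canal-maintenance pool, for a payoff of 28.75.

28.75 labor-hours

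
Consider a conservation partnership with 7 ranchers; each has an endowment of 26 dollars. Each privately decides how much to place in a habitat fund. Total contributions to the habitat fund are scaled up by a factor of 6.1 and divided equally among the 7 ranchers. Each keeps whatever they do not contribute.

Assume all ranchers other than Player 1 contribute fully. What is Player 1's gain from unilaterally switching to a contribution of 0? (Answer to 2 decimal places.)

3.34 dollars

Switching from a contribution of 26 to 0 lets Player 1 keep an extra 26 dollars, but lowers the habitat fund by 26, which costs Player 1 their own share of that drop: 6.1/7 × 26 = 22.66.
Net gain = 26 − 22.66 = 3.34. The private return per contributed unit (0.8714) is below 1, so free-riding is indeed the best response regardless of what the others do.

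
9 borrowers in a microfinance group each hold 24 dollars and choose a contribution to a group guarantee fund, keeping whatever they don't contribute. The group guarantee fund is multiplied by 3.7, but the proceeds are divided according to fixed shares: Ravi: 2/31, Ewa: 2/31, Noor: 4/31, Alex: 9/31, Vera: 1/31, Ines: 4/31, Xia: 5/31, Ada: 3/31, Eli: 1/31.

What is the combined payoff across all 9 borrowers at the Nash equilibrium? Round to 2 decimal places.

280.80 dollars

A player with share s gets back 3.7·s per unit contributed, so full contribution is dominant for anyone with s > 1/3.7 = 0.2703 and zero contribution is dominant for anyone below.
Alex alone (share 9/31) is above the threshold, contributing 24; the remaining 8 contribute 0. Total contributed: 24.
The group guarantee fund pays out 3.7 × 24 = 88.80 in total (split across the unequal shares, but the aggregate is all that matters for the group sum).
The 8 free-riders keep 24 each, adding 192. Group total = 192 + 88.80 = 280.80.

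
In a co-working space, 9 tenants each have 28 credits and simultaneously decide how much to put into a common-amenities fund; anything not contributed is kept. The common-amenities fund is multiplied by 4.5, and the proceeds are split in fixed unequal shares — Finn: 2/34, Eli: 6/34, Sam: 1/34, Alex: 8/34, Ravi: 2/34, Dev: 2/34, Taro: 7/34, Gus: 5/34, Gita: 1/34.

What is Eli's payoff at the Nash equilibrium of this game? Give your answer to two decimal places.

For player j, contributing a unit is worthwhile iff 4.5 × (j's share) ≥ 1, i.e. iff j's share is at least 0.2222.
Only Alex (8/34) clears that bar, contributing 28; the remaining 8 contribute 0. Total contributed: 28.
Eli keeps 28 and receives 4.5 × 28 × 6/34 = 22.24 from the common-amenities fund, for a payoff of 50.24.

50.24 credits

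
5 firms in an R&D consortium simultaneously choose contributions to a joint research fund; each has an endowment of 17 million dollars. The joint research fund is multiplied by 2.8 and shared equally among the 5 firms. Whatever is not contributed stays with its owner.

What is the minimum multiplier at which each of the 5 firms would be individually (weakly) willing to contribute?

A contributed unit returns (multiplier)/5 to its contributor.
This reaches 1 exactly when the multiplier is 5.

5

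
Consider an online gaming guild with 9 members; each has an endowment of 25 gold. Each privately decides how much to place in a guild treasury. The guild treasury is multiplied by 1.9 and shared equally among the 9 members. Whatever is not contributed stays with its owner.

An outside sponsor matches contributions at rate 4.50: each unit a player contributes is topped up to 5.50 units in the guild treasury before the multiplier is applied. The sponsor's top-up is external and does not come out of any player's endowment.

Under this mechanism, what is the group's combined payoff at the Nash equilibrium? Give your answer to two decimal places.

2351.25 gold

With the mechanism, a contributed unit returns 1.9 × 5.50 / 9 = 1.1611 per unit of net cost to the contributor — now above 1 — so contributing fully is weakly dominant for every player.
At the Nash equilibrium everyone contributes 25. Group total payoff = 1.9 × 5.50 × 225 = 2351.25.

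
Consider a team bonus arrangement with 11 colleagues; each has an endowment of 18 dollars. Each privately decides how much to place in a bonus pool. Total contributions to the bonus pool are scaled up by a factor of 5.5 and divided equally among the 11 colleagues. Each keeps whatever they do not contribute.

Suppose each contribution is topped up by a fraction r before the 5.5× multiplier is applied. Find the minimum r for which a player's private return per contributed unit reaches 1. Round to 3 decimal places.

With matching at rate r, one contributed unit becomes (1 + r) in the bonus pool and returns 5.5 × (1 + r) / 11 to the contributor.
Setting this equal to 1: 1 + r = 11/5.5 = 2.0000.
So the minimum matching rate is r = 2.0000 − 1 = 1.000.

1.000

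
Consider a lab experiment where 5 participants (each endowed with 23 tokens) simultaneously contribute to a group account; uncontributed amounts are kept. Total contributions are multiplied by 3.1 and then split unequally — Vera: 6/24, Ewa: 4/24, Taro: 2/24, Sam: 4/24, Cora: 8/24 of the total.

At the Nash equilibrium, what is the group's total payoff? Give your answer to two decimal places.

163.30 tokens

A player with share s gets back 3.1·s per unit contributed, so full contribution is dominant for anyone with s > 1/3.1 = 0.3226 and zero contribution is dominant for anyone below.
The only share above 0.3226 is Cora's 8/24, contributing 23; the remaining 4 contribute 0. Total contributed: 23.
The group account pays out 3.1 × 23 = 71.30 in total (split across the unequal shares, but the aggregate is all that matters for the group sum).
The 4 free-riders keep 23 each, adding 92. Group total = 92 + 71.30 = 163.30.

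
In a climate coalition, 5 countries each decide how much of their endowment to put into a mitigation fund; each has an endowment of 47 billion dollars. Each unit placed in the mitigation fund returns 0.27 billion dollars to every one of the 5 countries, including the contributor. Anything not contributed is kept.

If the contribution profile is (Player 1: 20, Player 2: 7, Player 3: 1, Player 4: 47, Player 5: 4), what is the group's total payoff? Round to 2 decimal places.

262.65 billion dollars

Total contributed: 20 + 7 + 1 + 47 + 4 = 79; total kept: 5 × 47 − 79 = 156.
The mitigation fund pays out 0.27 × 5 × 79 = 106.65 in aggregate.
Group total = 156 + 106.65 = 262.65.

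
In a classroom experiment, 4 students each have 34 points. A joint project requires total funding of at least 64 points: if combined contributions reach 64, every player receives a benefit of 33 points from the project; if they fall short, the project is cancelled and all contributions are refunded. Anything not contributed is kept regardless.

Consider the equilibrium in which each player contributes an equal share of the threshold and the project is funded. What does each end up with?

Equal share of the threshold: 64/4 = 16.
At this profile no one gains by cutting their contribution: any cut drops the total below 64, the project is cancelled, contributions are refunded, and the deviator ends with 34, which is less than 34 − 16 + 33 = 51. Contributing more than 16 just wastes the excess. So contributing exactly 16 is a best response.
Each player's payoff: 34 − 16 + 33 = 51.

51 points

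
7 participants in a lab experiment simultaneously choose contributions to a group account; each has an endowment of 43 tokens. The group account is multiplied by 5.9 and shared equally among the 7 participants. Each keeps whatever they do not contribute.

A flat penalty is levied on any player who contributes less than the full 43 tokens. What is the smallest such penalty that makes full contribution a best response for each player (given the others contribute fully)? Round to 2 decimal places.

6.76 tokens

Given the others contribute fully, the best deviation is to contribute 0 (any partial contribution still incurs the fine and gives up units whose private return 0.8429 is below 1).
Deviating from 43 to 0 saves 43 tokens but forfeits the deviator's share of the drop in the group account: 5.9/7 × 43 = 36.24.
So the deviation gain is 43 − 36.24 = 6.76, and the fine must be at least 6.76 tokens to wipe it out.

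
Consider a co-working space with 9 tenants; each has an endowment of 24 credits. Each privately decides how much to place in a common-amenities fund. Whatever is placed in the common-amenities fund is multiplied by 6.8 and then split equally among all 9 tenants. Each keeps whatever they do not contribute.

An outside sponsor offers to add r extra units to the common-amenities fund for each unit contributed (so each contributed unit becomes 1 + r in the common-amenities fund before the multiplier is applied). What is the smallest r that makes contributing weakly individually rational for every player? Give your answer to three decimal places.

With matching at rate r, one contributed unit becomes (1 + r) in the common-amenities fund and returns 6.8 × (1 + r) / 9 to the contributor.
Setting this equal to 1: 1 + r = 9/6.8 = 1.3235.
So the minimum matching rate is r = 1.3235 − 1 = 0.324.

0.324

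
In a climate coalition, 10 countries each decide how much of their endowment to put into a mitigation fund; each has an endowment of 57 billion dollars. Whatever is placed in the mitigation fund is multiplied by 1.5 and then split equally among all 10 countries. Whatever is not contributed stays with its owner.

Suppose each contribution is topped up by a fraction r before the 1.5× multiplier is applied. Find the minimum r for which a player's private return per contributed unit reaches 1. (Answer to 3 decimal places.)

With matching at rate r, one contributed unit becomes (1 + r) in the mitigation fund and returns 1.5 × (1 + r) / 10 to the contributor.
Setting this equal to 1: 1 + r = 10/1.5 = 6.6667.
So the minimum matching rate is r = 6.6667 − 1 = 5.667.

5.667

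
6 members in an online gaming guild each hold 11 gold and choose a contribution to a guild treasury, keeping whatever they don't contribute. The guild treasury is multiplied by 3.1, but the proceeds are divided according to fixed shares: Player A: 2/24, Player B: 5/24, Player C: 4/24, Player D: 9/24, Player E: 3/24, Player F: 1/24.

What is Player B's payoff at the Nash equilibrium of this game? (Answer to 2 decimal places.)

For player j, contributing a unit is worthwhile iff 3.1 × (j's share) ≥ 1, i.e. iff j's share is at least 0.3226.
The only share above 0.3226 is Player D's 9/24, contributing 11; the remaining 5 contribute 0. Total contributed: 11.
Player B keeps 11 and receives 3.1 × 11 × 5/24 = 7.10 from the guild treasury, for a payoff of 18.10.

18.10 gold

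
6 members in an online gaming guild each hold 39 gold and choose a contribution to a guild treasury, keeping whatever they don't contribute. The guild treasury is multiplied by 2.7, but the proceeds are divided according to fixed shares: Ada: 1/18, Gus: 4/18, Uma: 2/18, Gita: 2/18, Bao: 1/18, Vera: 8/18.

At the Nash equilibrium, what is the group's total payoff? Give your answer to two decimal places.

For player j, contributing a unit is worthwhile iff 2.7 × (j's share) ≥ 1, i.e. iff j's share is at least 0.3704.
Only Vera (8/18) clears that bar, contributing 39; the remaining 5 contribute 0. Total contributed: 39.
The guild treasury pays out 2.7 × 39 = 105.30 in total (split across the unequal shares, but the aggregate is all that matters for the group sum).
The 5 free-riders keep 39 each, adding 195. Group total = 195 + 105.30 = 300.30.

300.30 gold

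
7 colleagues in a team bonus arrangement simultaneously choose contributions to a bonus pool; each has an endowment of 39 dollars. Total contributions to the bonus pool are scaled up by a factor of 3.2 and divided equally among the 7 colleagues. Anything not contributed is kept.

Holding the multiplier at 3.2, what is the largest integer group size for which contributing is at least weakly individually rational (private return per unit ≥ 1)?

Private return per unit is 3.2/(group size), which is ≥ 1 whenever the group size is ≤ 3.2.
The largest such integer is 3.

3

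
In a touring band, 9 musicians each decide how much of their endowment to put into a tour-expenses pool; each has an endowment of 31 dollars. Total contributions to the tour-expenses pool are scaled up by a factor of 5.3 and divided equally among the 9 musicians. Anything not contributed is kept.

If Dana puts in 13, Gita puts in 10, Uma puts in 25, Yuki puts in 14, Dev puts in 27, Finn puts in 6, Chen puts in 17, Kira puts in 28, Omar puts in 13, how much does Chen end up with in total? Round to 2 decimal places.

104.10 dollars

Total contributed: 13 + 10 + 25 + 14 + 27 + 6 + 17 + 28 + 13 = 153.
Each receives 5.3 × 153 / 9 = 90.10 from the tour-expenses pool.
Chen keeps 31 − 17 = 14, so Chen's payoff is 14 + 90.10 = 104.10.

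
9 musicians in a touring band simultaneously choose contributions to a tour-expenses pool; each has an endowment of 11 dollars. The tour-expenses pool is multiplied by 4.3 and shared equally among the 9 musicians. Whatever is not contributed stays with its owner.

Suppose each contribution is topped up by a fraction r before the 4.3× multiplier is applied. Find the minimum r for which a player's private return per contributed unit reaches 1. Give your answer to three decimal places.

1.093

With matching at rate r, one contributed unit becomes (1 + r) in the tour-expenses pool and returns 4.3 × (1 + r) / 9 to the contributor.
Setting this equal to 1: 1 + r = 9/4.3 = 2.0930.
So the minimum matching rate is r = 2.0930 − 1 = 1.093.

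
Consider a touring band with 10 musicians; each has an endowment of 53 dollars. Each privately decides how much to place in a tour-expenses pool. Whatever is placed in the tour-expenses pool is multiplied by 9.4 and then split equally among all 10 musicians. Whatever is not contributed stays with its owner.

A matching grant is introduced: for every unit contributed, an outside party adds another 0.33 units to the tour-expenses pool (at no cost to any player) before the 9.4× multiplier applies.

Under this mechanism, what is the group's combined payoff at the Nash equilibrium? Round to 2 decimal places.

6626.06 dollars

Under the mechanism each unit contributed yields 9.4 × 1.33 / 10 = 1.2502 back to its contributor per unit of net cost, which exceeds 1, making full contribution the dominant choice for everyone.
At the Nash equilibrium everyone contributes 53. Group total payoff = 9.4 × 1.33 × 530 = 6626.06.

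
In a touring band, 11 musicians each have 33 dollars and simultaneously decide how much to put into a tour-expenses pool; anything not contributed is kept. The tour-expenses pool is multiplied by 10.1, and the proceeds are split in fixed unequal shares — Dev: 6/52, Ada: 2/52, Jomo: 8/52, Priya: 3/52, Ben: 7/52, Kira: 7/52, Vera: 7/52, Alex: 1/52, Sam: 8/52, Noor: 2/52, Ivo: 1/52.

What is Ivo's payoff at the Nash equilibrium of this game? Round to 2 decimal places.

71.46 dollars

A player with share s gets back 10.1·s per unit contributed, so full contribution is dominant for anyone with s > 1/10.1 = 0.0990 and zero contribution is dominant for anyone below.
Dev, Jomo, Ben, Kira, Vera and Sam clear that bar, contributing 33 each; the remaining 5 contribute 0. Total contributed: 198.
Ivo keeps 33 and receives 10.1 × 198 × 1/52 = 38.46 from the tour-expenses pool, for a payoff of 71.46.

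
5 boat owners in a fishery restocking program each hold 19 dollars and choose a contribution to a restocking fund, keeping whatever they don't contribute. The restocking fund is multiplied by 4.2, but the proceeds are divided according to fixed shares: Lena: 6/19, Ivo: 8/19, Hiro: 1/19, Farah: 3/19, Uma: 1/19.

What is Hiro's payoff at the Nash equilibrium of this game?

A player with share s gets back 4.2·s per unit contributed, so full contribution is dominant for anyone with s > 1/4.2 = 0.2381 and zero contribution is dominant for anyone below.
Lena and Ivo clear that bar, contributing 19 each; the remaining 3 contribute 0. Total contributed: 38.
Hiro keeps 19 and receives 4.2 × 38 × 1/19 = 8.40 from the restocking fund, for a payoff of 27.40.

27.40 dollars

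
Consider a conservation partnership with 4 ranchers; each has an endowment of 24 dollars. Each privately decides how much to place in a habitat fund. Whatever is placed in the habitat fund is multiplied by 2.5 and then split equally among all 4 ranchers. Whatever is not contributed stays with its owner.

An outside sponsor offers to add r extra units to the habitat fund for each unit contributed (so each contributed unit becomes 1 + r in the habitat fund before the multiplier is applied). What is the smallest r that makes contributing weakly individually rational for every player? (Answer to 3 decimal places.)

0.600

With matching at rate r, one contributed unit becomes (1 + r) in the habitat fund and returns 2.5 × (1 + r) / 4 to the contributor.
Setting this equal to 1: 1 + r = 4/2.5 = 1.6000.
So the minimum matching rate is r = 1.6000 − 1 = 0.600.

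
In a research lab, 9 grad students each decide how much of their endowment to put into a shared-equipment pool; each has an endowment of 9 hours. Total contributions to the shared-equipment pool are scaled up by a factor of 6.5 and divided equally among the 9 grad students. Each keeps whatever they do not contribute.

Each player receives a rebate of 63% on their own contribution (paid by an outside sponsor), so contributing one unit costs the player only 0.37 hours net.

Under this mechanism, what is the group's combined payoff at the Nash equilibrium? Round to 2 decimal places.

577.53 hours

Under the mechanism each unit contributed yields (6.5/9) / 0.37 = 1.9520 back to its contributor per unit of net cost, which exceeds 1, making full contribution the dominant choice for everyone.
So the Nash equilibrium is full contribution by all 9; the group earns 9 × (9 × 0.63 + 6.5 × 9) = 577.53.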